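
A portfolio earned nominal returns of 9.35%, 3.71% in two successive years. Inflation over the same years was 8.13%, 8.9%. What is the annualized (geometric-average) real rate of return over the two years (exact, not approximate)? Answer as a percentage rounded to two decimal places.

Nominal growth factor = 1.0935 × 1.0371 = 1.13406885
Price-level growth factor = 1.0813 × 1.0890 = 1.17753570
Real growth factor = 1.13406885 / 1.17753570 = 0.96308660
Annualized real rate = 0.96308660^(1/2) − 1 = -1.8630% → -1.86%.

-1.86%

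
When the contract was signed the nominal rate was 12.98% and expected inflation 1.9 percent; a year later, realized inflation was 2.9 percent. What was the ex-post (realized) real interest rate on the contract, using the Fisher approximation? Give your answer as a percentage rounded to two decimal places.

Ex-post: 12.98% − 2.9% = 10.080%
So the realized real rate is 10.08%.

10.08%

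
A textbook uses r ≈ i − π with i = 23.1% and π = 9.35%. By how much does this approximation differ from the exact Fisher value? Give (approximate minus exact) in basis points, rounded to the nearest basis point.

Approximate: r ≈ 23.100% − 9.350% = 13.7500%
Exact: (1 + 0.2310)/(1 + 0.0935) − 1 = 12.5743%
Error = 13.7500% − 12.5743% = 1.1757% → 118 basis points.

118 basis points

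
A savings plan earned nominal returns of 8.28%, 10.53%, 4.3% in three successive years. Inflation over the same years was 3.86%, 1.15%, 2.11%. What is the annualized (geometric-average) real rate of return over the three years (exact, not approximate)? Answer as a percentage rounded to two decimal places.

Nominal growth factor = 1.0828 × 1.1053 × 1.0430 = 1.24828205
Price-level growth factor = 1.0386 × 1.0115 × 1.0211 = 1.07271038
Real growth factor = 1.24828205 / 1.07271038 = 1.16367109
Annualized real rate = 1.16367109^(1/3) − 1 = 5.1825% → 5.18%.

5.18%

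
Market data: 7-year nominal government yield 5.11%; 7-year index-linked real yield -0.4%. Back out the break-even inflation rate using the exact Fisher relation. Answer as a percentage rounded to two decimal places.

(1 + π) = (1 + i)/(1 + r) = 1.05110 / 0.99600 = 1.055321
Break-even inflation = 1.055321 − 1 → 5.53%.

5.53%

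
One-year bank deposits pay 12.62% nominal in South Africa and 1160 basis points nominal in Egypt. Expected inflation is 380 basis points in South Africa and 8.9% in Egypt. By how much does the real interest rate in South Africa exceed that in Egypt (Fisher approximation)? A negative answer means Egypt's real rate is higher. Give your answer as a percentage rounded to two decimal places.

South Africa: 12.62% − 3.8% = 8.820%
Egypt: 11.6% − 8.9% = 2.700%
Differential = 6.120% → 6.12%.

6.12%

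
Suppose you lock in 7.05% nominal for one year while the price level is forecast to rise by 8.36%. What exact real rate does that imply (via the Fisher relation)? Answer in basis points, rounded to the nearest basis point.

-121 basis points

By the Fisher relation, 1 + r = (1 + i)/(1 + π).
1 + r = 1.07050 / 1.08360 = 0.987911
r = 0.987911 − 1 = -1.2089%, i.e. -121 basis points.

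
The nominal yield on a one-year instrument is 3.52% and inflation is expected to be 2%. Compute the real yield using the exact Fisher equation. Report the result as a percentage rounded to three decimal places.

1.490%

1 + r = 1.03520 / 1.02000 = 1.014902
r = 1.014902 − 1 = 1.4902%, i.e. 1.490%.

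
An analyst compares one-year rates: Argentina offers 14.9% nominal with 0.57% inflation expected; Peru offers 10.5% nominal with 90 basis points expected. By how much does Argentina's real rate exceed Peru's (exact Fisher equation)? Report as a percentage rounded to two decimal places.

4.73%

Argentina: (1 + 0.1490)/(1 + 0.0057) − 1 = 14.2488%
Peru: (1 + 0.1050)/(1 + 0.0090) − 1 = 9.5144%
Differential = 14.2488% − 9.5144% = 4.7344% → 4.73%.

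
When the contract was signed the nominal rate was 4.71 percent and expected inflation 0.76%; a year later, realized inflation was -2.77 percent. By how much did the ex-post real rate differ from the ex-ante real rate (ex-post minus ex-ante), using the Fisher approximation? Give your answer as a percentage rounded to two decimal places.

3.53%

Ex-ante: 4.71% − 0.76% = 3.950%
Ex-post: 4.71% − (-2.77%) = 7.480%
Difference (ex-post − ex-ante) = 3.5300% → 3.53%.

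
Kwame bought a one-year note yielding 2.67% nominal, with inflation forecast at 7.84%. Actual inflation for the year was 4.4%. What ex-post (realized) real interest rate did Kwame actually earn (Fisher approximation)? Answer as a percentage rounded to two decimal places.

Ex-post: 2.67% − 4.4% = -1.730%
So the realized real rate is -1.73%.

-1.73%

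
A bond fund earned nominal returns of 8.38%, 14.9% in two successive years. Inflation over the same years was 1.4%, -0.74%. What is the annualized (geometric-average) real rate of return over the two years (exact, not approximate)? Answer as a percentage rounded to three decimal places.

Nominal growth factor = 1.0838 × 1.1490 = 1.24528620
Price-level growth factor = 1.0140 × 0.9926 = 1.00649640
Real growth factor = 1.24528620 / 1.00649640 = 1.23724854
Annualized real rate = 1.23724854^(1/2) − 1 = 11.2317% → 11.232%.

11.232%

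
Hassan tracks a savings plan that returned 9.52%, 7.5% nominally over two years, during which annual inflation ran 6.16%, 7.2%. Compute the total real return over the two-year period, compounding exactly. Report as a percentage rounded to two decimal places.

Compound the nominal returns: 1.0952 × 1.0750 = 1.177340.
Compound inflation: 1.0616 × 1.0720 = 1.138035.
Deflate: 1.177340 / 1.138035 = 1.034537.
Total real return = 1.034537 − 1 → 3.45%.

3.45%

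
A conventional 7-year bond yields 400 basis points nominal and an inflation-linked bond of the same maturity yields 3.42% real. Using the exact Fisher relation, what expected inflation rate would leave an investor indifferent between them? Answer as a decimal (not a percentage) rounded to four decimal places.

(1 + π) = (1 + i)/(1 + r) = 1.04000 / 1.03420 = 1.005608
Break-even inflation = 1.005608 − 1 → 0.0056.

0.0056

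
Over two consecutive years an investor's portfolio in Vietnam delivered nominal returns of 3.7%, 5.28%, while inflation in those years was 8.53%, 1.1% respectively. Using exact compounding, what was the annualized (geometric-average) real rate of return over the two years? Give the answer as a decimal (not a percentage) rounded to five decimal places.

Compound the nominal returns: 1.0370 × 1.0528 = 1.09175360.
Compound inflation: 1.0853 × 1.0110 = 1.09723830.
Deflate: 1.09175360 / 1.09723830 = 0.99500136.
Annualized real rate = 0.99500136^(1/2) − 1 = -0.2502% → -0.00250.

-0.00250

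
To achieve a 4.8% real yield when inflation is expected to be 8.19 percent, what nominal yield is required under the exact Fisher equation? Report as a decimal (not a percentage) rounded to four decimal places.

0.1338

(1 + i) = (1 + r)(1 + π) = 1.04800 × 1.08190 = 1.1338312
i = 1.1338312 − 1, so the required nominal rate is 0.1338.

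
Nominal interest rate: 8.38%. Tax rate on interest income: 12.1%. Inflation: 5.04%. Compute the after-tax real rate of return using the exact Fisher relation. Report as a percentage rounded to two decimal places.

2.21%

After-tax nominal return = 8.38% × (1 − 0.121) = 7.36602%.
1 + r = 1.0736602 / 1.05040 = 1.022144
After-tax real rate = 1.022144 − 1 → 2.21%.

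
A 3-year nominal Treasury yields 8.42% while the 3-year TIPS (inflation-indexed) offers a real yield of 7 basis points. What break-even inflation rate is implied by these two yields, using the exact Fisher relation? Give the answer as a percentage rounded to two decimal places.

(1 + π) = (1 + i)/(1 + r) = 1.08420 / 1.00070 = 1.083442
Break-even inflation = 1.083442 − 1 → 8.34%.

8.34%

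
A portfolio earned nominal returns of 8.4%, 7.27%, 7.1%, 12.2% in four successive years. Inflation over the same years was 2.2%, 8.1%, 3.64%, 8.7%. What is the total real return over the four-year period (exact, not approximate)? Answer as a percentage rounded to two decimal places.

12.27%

Compound the nominal returns: 1.0840 × 1.0727 × 1.0710 × 1.1220 = 1.397301.
Compound inflation: 1.0220 × 1.0810 × 1.0364 × 1.0870 = 1.244611.
Deflate: 1.397301 / 1.244611 = 1.122681.
Total real return = 1.122681 − 1 → 12.27%.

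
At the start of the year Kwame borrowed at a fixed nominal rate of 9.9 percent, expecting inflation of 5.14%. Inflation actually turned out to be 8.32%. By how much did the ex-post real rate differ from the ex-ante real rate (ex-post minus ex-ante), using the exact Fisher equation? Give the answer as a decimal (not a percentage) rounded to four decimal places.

-0.0307

Ex-ante: (1 + 0.0990)/(1 + 0.0514) − 1 = 4.5273%
Ex-post: (1 + 0.0990)/(1 + 0.0832) − 1 = 1.4586%
Difference (ex-post − ex-ante) = -3.0687% → -0.0307.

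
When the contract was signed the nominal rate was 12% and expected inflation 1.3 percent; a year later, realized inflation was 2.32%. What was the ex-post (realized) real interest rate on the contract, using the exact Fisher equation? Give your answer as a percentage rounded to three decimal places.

9.461%

Ex-post: (1 + 0.1200)/(1 + 0.0232) − 1 = 9.46052%
So the realized real rate is 9.461%.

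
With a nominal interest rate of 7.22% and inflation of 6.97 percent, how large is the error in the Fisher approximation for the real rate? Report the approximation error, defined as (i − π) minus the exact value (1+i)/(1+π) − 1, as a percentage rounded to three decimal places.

Approximate: r ≈ 7.220% − 6.970% = 0.2500%
Exact: (1 + 0.0722)/(1 + 0.0697) − 1 = 0.2337%
Error = 0.2500% − 0.2337% = 0.0163% → 0.016%.

0.016%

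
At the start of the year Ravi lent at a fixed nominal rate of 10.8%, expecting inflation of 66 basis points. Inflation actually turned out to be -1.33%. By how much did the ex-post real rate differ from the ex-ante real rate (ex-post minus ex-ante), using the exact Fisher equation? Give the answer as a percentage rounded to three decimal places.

Ex-ante: (1 + 0.1080)/(1 + 0.0066) − 1 = 10.0735%
Ex-post: (1 + 0.1080)/(1 − 0.0133) − 1 = 12.2935%
Difference (ex-post − ex-ante) = 2.2200% → 2.220%.

2.220%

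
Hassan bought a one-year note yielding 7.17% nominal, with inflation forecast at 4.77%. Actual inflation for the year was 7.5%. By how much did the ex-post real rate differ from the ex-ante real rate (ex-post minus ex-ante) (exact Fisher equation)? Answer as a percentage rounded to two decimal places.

Ex-ante: (1 + 0.0717)/(1 + 0.0477) − 1 = 2.2907%
Ex-post: (1 + 0.0717)/(1 + 0.0750) − 1 = -0.3070%
Difference (ex-post − ex-ante) = -2.5977% → -2.60%.

-2.60%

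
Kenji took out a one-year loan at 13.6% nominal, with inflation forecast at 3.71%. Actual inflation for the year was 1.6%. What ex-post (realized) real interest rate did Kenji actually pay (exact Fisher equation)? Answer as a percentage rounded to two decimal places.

Ex-post: (1 + 0.1360)/(1 + 0.0160) − 1 = 11.8110%
So the realized real rate is 11.81%.

11.81%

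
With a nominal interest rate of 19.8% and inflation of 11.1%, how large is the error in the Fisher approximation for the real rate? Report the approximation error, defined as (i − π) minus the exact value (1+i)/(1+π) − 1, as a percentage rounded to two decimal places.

Approximate: r ≈ 19.800% − 11.100% = 8.7000%
Exact: (1 + 0.1980)/(1 + 0.1110) − 1 = 7.8308%
Error = 8.7000% − 7.8308% = 0.8692% → 0.87%.

0.87%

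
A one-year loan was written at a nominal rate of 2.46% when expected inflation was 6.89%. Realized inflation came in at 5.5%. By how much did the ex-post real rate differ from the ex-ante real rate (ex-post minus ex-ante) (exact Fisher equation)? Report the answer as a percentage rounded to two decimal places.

Ex-ante: (1 + 0.0246)/(1 + 0.0689) − 1 = -4.1444%
Ex-post: (1 + 0.0246)/(1 + 0.0550) − 1 = -2.8815%
Difference (ex-post − ex-ante) = 1.2629% → 1.26%.

1.26%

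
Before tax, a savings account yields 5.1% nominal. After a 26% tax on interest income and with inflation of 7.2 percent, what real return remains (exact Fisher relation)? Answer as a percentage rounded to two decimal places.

-3.20%

After-tax nominal return = 5.1% × (1 − 0.26) = 3.7740%.
1 + r = 1.03774 / 1.07200 = 0.968041
After-tax real rate = 0.968041 − 1 → -3.20%.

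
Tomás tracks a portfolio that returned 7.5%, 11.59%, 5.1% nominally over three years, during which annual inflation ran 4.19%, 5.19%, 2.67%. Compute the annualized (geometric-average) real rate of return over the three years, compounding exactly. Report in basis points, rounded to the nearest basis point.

Nominal growth factor = 1.0750 × 1.1159 × 1.0510 = 1.26077172
Price-level growth factor = 1.0419 × 1.0519 × 1.0267 = 1.12523713
Real growth factor = 1.26077172 / 1.12523713 = 1.12044980
Annualized real rate = 1.12044980^(1/3) − 1 = 3.8638% → 386 basis points.

386 basis points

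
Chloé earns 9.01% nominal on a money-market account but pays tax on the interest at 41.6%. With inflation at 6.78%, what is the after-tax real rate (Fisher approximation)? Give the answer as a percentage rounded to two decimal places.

-1.52%

After-tax nominal return = 9.01% × (1 − 0.416) = 5.26184%.
r ≈ 5.26184% − 6.78% → -1.52%.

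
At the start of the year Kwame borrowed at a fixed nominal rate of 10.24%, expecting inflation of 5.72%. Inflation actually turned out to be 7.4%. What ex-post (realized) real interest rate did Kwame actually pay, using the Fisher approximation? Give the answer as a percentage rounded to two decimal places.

Ex-post: 10.24% − 7.4% = 2.840%
So the realized real rate is 2.84%.

2.84%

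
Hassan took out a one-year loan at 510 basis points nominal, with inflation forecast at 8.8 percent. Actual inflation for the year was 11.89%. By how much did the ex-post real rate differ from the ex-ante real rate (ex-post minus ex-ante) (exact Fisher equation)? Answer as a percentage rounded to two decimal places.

-2.67%

Ex-ante: (1 + 0.0510)/(1 + 0.0880) − 1 = -3.4007%
Ex-post: (1 + 0.0510)/(1 + 0.1189) − 1 = -6.0685%
Difference (ex-post − ex-ante) = -2.6677% → -2.67%.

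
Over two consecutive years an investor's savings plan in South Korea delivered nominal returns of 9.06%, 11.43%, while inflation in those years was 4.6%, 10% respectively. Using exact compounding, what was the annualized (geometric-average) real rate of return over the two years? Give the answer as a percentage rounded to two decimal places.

Compound the nominal returns: 1.0906 × 1.1143 = 1.21525558.
Compound inflation: 1.0460 × 1.1000 = 1.15060000.
Deflate: 1.21525558 / 1.15060000 = 1.05619293.
Annualized real rate = 1.05619293^(1/2) − 1 = 2.7712% → 2.77%.

2.77%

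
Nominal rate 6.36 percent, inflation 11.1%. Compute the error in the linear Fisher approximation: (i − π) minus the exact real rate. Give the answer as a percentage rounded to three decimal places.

-0.474%

Approximate: r ≈ 6.360% − 11.100% = -4.7400%
Exact: (1 + 0.0636)/(1 + 0.1110) − 1 = -4.2664%
Error = -4.7400% − (-4.2664%) = -0.4736% → -0.474%.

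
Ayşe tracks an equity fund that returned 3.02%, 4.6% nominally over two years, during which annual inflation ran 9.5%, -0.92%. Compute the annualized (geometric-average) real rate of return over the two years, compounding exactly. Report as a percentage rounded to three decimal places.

Nominal growth factor = 1.0302 × 1.0460 = 1.07758920
Price-level growth factor = 1.0950 × 0.9908 = 1.08492600
Real growth factor = 1.07758920 / 1.08492600 = 0.99323751
Annualized real rate = 0.99323751^(1/2) − 1 = -0.3387% → -0.339%.

-0.339%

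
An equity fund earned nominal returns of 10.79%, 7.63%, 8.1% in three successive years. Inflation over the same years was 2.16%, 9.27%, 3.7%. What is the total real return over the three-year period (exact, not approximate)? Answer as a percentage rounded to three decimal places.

Compound the nominal returns: 1.1079 × 1.0763 × 1.0810 = 1.289020.
Compound inflation: 1.0216 × 1.0927 × 1.0370 = 1.157606.
Deflate: 1.289020 / 1.157606 = 1.113523.
Total real return = 1.113523 − 1 → 11.352%.

11.352%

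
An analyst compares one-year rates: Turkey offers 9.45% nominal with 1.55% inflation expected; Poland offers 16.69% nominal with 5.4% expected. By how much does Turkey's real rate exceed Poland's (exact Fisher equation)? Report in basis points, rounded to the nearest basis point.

-293 basis points

Turkey: (1 + 0.0945)/(1 + 0.0155) − 1 = 7.7794%
Poland: (1 + 0.1669)/(1 + 0.0540) − 1 = 10.7116%
Differential = 7.7794% − 10.7116% = -2.9322% → -293 basis points.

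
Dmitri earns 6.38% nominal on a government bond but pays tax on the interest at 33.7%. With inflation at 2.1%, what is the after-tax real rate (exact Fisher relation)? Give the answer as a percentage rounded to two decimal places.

After-tax nominal return = 6.38% × (1 − 0.337) = 4.22994%.
1 + r = 1.0422994 / 1.02100 = 1.020861
After-tax real rate = 1.020861 − 1 → 2.09%.

2.09%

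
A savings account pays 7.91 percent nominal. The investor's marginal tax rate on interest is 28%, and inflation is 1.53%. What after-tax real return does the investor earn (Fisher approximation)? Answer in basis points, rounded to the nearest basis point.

After-tax nominal return = 7.91% × (1 − 0.28) = 5.6952%.
r ≈ 5.6952% − 1.53% → 417 basis points.

417 basis points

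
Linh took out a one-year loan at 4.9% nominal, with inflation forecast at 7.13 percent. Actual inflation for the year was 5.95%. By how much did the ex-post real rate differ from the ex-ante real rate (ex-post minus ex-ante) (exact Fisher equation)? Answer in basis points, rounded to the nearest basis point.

109 basis points

Ex-ante: (1 + 0.0490)/(1 + 0.0713) − 1 = -2.0816%
Ex-post: (1 + 0.0490)/(1 + 0.0595) − 1 = -0.9910%
Difference (ex-post − ex-ante) = 1.0905% → 109 basis points.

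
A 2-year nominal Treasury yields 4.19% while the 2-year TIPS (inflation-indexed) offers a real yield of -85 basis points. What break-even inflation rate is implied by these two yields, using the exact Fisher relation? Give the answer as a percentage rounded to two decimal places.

(1 + π) = (1 + i)/(1 + r) = 1.04190 / 0.99150 = 1.050832
Break-even inflation = 1.050832 − 1 → 5.08%.

5.08%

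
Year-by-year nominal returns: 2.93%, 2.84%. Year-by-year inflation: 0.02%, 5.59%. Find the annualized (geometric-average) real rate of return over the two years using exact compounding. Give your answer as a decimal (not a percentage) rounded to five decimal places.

0.00115

Nominal growth factor = 1.0293 × 1.0284 = 1.05853212
Price-level growth factor = 1.0002 × 1.0559 = 1.05611118
Real growth factor = 1.05853212 / 1.05611118 = 1.00229232
Annualized real rate = 1.00229232^(1/2) − 1 = 0.1146% → 0.00115.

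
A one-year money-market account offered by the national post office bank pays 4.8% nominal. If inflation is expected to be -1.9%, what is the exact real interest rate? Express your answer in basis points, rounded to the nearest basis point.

By the Fisher equation, 1 + r = (1 + i)/(1 + π).
1 + r = 1.04800 / 0.98100 = 1.068298
r = 1.068298 − 1 = 6.8298%, i.e. 683 basis points.

683 basis points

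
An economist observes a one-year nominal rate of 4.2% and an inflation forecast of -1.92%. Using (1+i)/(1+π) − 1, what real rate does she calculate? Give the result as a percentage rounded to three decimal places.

6.240%

By the Fisher identity, 1 + r = (1 + i)/(1 + π).
1 + r = 1.04200 / 0.98080 = 1.062398
r = 1.062398 − 1 = 6.2398%, i.e. 6.240%.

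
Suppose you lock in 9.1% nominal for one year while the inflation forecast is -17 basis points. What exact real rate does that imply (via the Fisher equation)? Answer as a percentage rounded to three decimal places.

1 + r = 1.09100 / 0.99830 = 1.092858
r = 1.092858 − 1 = 9.2858%, i.e. 9.286%.

9.286%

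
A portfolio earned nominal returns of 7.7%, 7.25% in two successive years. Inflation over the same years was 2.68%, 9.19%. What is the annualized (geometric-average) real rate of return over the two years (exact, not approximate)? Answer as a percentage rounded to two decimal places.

Compound the nominal returns: 1.0770 × 1.0725 = 1.15508250.
Compound inflation: 1.0268 × 1.0919 = 1.12116292.
Deflate: 1.15508250 / 1.12116292 = 1.03025393.
Annualized real rate = 1.03025393^(1/2) − 1 = 1.5014% → 1.50%.

1.50%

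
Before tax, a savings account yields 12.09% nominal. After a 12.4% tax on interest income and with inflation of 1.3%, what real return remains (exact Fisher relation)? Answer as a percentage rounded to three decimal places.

9.172%

After-tax nominal return = 12.09% × (1 − 0.124) = 10.59084%.
1 + r = 1.1059084 / 1.01300 = 1.091716
After-tax real rate = 1.091716 − 1 → 9.172%.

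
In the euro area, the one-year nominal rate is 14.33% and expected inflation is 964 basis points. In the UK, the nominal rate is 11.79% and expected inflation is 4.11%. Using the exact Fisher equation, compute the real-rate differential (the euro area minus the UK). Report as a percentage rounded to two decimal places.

The euro area: (1 + 0.1433)/(1 + 0.0964) − 1 = 4.2776%
The UK: (1 + 0.1179)/(1 + 0.0411) − 1 = 7.3768%
Differential = 4.2776% − 7.3768% = -3.0992% → -3.10%.

-3.10%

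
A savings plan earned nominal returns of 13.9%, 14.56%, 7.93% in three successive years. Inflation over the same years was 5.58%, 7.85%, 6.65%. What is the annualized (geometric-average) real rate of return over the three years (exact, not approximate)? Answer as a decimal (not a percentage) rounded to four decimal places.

0.0506

Compound the nominal returns: 1.1390 × 1.1456 × 1.0793 = 1.40831209.
Compound inflation: 1.0558 × 1.0785 × 1.0665 = 1.21440254.
Deflate: 1.40831209 / 1.21440254 = 1.15967485.
Annualized real rate = 1.15967485^(1/3) − 1 = 5.0619% → 0.0506.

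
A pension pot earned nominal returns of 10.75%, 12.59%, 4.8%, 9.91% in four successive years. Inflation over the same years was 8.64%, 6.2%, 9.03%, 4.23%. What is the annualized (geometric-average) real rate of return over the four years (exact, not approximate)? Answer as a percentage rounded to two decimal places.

Nominal growth factor = 1.1075 × 1.1259 × 1.0480 × 1.0991 = 1.43628970
Price-level growth factor = 1.0864 × 1.0620 × 1.0903 × 1.0423 = 1.31115194
Real growth factor = 1.43628970 / 1.31115194 = 1.09544107
Annualized real rate = 1.09544107^(1/4) − 1 = 2.3051% → 2.31%.

2.31%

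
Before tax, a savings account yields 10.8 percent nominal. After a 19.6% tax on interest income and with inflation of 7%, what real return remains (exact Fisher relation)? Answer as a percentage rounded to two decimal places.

1.57%

After-tax nominal return = 10.8% × (1 − 0.196) = 8.6832%.
1 + r = 1.086832 / 1.07000 = 1.015731
After-tax real rate = 1.015731 − 1 → 1.57%.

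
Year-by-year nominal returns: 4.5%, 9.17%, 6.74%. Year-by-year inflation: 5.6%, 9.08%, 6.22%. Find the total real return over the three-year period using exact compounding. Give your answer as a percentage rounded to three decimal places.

Compound the nominal returns: 1.0450 × 1.0917 × 1.0674 = 1.217718.
Compound inflation: 1.0560 × 1.0908 × 1.0622 = 1.223532.
Deflate: 1.217718 / 1.223532 = 0.995248.
Total real return = 0.995248 − 1 → -0.475%.

-0.475%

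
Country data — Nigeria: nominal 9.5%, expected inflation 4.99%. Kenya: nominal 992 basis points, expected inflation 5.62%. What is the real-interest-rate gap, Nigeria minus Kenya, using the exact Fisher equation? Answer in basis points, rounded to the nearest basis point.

Nigeria: (1 + 0.0950)/(1 + 0.0499) − 1 = 4.2956%
Kenya: (1 + 0.0992)/(1 + 0.0562) − 1 = 4.0712%
Differential = 4.2956% − 4.0712% = 0.2244% → 22 basis points.

22 basis points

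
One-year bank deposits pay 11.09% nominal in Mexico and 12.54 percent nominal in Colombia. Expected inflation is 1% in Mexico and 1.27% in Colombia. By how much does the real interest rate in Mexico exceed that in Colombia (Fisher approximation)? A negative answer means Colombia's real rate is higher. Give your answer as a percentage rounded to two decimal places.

-1.18%

Mexico: 11.09% − 1% = 10.090%
Colombia: 12.54% − 1.27% = 11.270%
Differential = -1.180% → -1.18%.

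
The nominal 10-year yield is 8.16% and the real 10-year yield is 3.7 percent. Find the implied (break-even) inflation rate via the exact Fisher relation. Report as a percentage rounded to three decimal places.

(1 + π) = (1 + i)/(1 + r) = 1.08160 / 1.03700 = 1.043009
Break-even inflation = 1.043009 − 1 → 4.301%.

4.301%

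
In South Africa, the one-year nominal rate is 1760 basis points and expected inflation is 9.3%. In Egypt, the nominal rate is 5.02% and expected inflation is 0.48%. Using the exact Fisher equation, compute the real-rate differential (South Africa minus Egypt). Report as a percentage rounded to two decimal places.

South Africa: (1 + 0.1760)/(1 + 0.0930) − 1 = 7.5938%
Egypt: (1 + 0.0502)/(1 + 0.0048) − 1 = 4.5183%
Differential = 7.5938% − 4.5183% = 3.0755% → 3.08%.

3.08%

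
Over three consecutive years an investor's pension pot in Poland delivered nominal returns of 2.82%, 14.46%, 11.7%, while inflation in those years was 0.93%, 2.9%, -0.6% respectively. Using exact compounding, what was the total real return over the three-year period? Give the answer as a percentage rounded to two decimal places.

Nominal growth factor = 1.0282 × 1.1446 × 1.1170 = 1.314572
Price-level growth factor = 1.0093 × 1.0290 × 0.9940 = 1.032338
Real growth factor = 1.314572 / 1.032338 = 1.273393
Total real return = 1.273393 − 1 → 27.34%.

27.34%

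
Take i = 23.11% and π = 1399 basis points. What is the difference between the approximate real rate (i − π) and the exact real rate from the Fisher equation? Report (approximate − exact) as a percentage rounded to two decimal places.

1.12%

Approximate: r ≈ 23.110% − 13.990% = 9.1200%
Exact: (1 + 0.2311)/(1 + 0.1399) − 1 = 8.0007%
Error = 9.1200% − 8.0007% = 1.1193% → 1.12%.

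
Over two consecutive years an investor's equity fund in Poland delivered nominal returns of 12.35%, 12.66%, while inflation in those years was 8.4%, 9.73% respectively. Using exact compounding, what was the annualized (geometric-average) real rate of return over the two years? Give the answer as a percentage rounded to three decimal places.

Compound the nominal returns: 1.1235 × 1.1266 = 1.26573510.
Compound inflation: 1.0840 × 1.0973 = 1.18947320.
Deflate: 1.26573510 / 1.18947320 = 1.06411401.
Annualized real rate = 1.06411401^(1/2) − 1 = 3.1559% → 3.156%.

3.156%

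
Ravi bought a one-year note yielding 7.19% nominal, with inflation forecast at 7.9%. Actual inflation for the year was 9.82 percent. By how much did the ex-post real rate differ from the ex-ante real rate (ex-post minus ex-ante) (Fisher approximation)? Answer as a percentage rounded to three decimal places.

-1.920%

Ex-ante: 7.19% − 7.9% = -0.710%
Ex-post: 7.19% − 9.82% = -2.630%
Difference (ex-post − ex-ante) = -1.9200% → -1.920%.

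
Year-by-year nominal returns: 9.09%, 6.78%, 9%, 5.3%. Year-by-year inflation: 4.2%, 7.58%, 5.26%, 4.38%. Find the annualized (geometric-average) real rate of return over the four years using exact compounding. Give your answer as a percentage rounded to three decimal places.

Nominal growth factor = 1.0909 × 1.0678 × 1.0900 × 1.0530 = 1.33699483
Price-level growth factor = 1.0420 × 1.0758 × 1.0526 × 1.0438 = 1.23162903
Real growth factor = 1.33699483 / 1.23162903 = 1.08554995
Annualized real rate = 1.08554995^(1/4) − 1 = 2.0734% → 2.073%.

2.073%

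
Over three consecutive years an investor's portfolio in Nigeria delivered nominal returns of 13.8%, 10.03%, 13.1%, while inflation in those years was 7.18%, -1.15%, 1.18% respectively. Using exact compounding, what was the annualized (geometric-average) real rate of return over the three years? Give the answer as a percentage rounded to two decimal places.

9.73%

Compound the nominal returns: 1.1380 × 1.1003 × 1.1310 = 1.41617192.
Compound inflation: 1.0718 × 0.9885 × 1.0118 = 1.07197610.
Deflate: 1.41617192 / 1.07197610 = 1.32108536.
Annualized real rate = 1.32108536^(1/3) − 1 = 9.7262% → 9.73%.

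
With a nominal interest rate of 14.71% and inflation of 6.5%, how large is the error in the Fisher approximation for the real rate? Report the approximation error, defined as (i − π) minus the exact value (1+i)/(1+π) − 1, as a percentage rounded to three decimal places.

Approximate: r ≈ 14.710% − 6.500% = 8.2100%
Exact: (1 + 0.1471)/(1 + 0.0650) − 1 = 7.7089%
Error = 8.2100% − 7.7089% = 0.5011% → 0.501%.

0.501%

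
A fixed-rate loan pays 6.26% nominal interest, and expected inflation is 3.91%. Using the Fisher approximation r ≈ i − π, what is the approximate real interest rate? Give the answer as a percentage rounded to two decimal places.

2.35%

r ≈ i − π = 6.26% − 3.91% = 2.35%.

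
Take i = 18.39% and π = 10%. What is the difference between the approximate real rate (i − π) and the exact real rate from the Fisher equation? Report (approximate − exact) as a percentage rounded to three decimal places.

Approximate: r ≈ 18.390% − 10.000% = 8.3900%
Exact: (1 + 0.1839)/(1 + 0.1000) − 1 = 7.6273%
Error = 8.3900% − 7.6273% = 0.7627% → 0.763%.

0.763%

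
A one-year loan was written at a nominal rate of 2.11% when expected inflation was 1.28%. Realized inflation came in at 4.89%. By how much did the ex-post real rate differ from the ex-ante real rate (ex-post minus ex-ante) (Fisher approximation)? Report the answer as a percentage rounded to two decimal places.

Ex-ante: 2.11% − 1.28% = 0.830%
Ex-post: 2.11% − 4.89% = -2.780%
Difference (ex-post − ex-ante) = -3.6100% → -3.61%.

-3.61%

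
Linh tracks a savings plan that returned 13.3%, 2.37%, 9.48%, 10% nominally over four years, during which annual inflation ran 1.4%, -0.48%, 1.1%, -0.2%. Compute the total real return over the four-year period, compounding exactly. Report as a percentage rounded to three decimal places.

37.183%

Compound the nominal returns: 1.1330 × 1.0237 × 1.0948 × 1.1000 = 1.396787.
Compound inflation: 1.0140 × 0.9952 × 1.0110 × 0.9980 = 1.018193.
Deflate: 1.396787 / 1.018193 = 1.371829.
Total real return = 1.371829 − 1 → 37.183%.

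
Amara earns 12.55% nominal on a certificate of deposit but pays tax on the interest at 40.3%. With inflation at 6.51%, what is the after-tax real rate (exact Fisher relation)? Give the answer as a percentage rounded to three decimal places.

0.922%

After-tax nominal return = 12.55% × (1 − 0.403) = 7.49235%.
1 + r = 1.0749235 / 1.06510 = 1.009223
After-tax real rate = 1.009223 − 1 → 0.922%.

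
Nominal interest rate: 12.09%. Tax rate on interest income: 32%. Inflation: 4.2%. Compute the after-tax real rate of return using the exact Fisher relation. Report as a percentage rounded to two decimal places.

3.86%

After-tax nominal return = 12.09% × (1 − 0.32) = 8.2212%.
1 + r = 1.082212 / 1.04200 = 1.038591
After-tax real rate = 1.038591 − 1 → 3.86%.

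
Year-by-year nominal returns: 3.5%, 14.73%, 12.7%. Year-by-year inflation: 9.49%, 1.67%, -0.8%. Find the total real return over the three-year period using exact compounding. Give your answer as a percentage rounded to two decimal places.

21.19%

Compound the nominal returns: 1.0350 × 1.1473 × 1.1270 = 1.338262.
Compound inflation: 1.0949 × 1.0167 × 0.9920 = 1.104279.
Deflate: 1.338262 / 1.104279 = 1.211888.
Total real return = 1.211888 − 1 → 21.19%.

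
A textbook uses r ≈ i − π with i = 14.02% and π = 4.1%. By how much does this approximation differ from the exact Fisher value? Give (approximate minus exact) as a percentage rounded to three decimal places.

Approximate: r ≈ 14.020% − 4.100% = 9.9200%
Exact: (1 + 0.1402)/(1 + 0.0410) − 1 = 9.5293%
Error = 9.9200% − 9.5293% = 0.3907% → 0.391%.

0.391%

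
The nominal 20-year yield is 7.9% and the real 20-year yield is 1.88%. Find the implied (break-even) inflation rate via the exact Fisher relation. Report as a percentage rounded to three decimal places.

5.909%

(1 + π) = (1 + i)/(1 + r) = 1.07900 / 1.01880 = 1.059089
Break-even inflation = 1.059089 − 1 → 5.909%.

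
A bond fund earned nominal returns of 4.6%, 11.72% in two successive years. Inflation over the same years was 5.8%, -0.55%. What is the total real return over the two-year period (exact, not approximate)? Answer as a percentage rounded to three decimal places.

11.064%

Nominal growth factor = 1.0460 × 1.1172 = 1.168591
Price-level growth factor = 1.0580 × 0.9945 = 1.052181
Real growth factor = 1.168591 / 1.052181 = 1.110637
Total real return = 1.110637 − 1 → 11.064%.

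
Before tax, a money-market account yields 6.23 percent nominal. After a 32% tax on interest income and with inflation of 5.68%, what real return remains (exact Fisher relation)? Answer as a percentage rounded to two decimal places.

After-tax nominal return = 6.23% × (1 − 0.32) = 4.2364%.
1 + r = 1.042364 / 1.05680 = 0.986340
After-tax real rate = 0.986340 − 1 → -1.37%.

-1.37%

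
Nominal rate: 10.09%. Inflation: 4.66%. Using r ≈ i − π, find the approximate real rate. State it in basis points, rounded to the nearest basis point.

543 basis points

r ≈ i − π = 10.09% − 4.66% = 543 basis points.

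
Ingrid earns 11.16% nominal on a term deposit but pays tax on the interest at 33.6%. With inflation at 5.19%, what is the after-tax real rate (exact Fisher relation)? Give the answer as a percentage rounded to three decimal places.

After-tax nominal return = 11.16% × (1 − 0.336) = 7.41024%.
1 + r = 1.0741024 / 1.05190 = 1.021107
After-tax real rate = 1.021107 − 1 → 2.111%.

2.111%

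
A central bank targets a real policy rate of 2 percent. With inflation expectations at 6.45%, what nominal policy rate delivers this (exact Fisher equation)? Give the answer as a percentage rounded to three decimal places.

8.579%

(1 + i) = (1 + r)(1 + π) = 1.02000 × 1.06450 = 1.08579
i = 1.08579 − 1, so the required nominal rate is 8.579%.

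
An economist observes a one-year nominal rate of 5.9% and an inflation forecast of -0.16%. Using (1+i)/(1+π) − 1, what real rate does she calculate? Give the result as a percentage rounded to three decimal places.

By the Fisher equation, 1 + r = (1 + i)/(1 + π).
1 + r = 1.05900 / 0.99840 = 1.060697
r = 1.060697 − 1 = 6.0697%, i.e. 6.070%.

6.070%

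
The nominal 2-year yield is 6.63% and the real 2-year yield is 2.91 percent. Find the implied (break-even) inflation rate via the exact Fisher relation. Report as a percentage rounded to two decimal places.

3.61%

(1 + π) = (1 + i)/(1 + r) = 1.06630 / 1.02910 = 1.036148
Break-even inflation = 1.036148 − 1 → 3.61%.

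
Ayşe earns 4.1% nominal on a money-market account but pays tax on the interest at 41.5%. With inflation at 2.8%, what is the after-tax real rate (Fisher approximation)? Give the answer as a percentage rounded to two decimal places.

-0.40%

After-tax nominal return = 4.1% × (1 − 0.415) = 2.3985%.
r ≈ 2.3985% − 2.8% → -0.40%.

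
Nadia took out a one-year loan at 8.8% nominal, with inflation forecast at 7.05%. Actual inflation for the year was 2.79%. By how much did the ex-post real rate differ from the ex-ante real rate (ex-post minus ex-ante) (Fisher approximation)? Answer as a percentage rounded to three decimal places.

4.260%

Ex-ante: 8.8% − 7.05% = 1.750%
Ex-post: 8.8% − 2.79% = 6.010%
Difference (ex-post − ex-ante) = 4.2600% → 4.260%.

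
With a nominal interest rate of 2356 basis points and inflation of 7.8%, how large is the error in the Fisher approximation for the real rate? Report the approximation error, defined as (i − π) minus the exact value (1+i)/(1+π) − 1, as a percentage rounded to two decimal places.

Approximate: r ≈ 23.560% − 7.800% = 15.7600%
Exact: (1 + 0.2356)/(1 + 0.0780) − 1 = 14.6197%
Error = 15.7600% − 14.6197% = 1.1403% → 1.14%.

1.14%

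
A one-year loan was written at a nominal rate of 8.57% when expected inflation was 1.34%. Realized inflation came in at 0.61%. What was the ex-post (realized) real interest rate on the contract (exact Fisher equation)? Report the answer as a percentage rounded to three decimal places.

Ex-post: (1 + 0.0857)/(1 + 0.0061) − 1 = 7.9117%
So the realized real rate is 7.912%.

7.912%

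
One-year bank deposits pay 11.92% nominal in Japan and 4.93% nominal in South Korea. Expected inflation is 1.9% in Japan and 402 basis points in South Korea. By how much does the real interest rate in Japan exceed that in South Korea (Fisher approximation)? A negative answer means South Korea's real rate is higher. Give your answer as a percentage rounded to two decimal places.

9.11%

Japan: 11.92% − 1.9% = 10.020%
South Korea: 4.93% − 4.02% = 0.910%
Differential = 9.110% → 9.11%.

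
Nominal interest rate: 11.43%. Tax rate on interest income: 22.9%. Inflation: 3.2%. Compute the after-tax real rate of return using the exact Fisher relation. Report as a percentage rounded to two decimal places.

5.44%

After-tax nominal return = 11.43% × (1 − 0.229) = 8.81253%.
1 + r = 1.0881253 / 1.03200 = 1.054385
After-tax real rate = 1.054385 − 1 → 5.44%.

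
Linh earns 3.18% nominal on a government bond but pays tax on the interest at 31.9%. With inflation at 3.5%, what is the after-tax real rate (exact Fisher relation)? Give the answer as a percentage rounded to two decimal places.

After-tax nominal return = 3.18% × (1 − 0.319) = 2.16558%.
1 + r = 1.0216558 / 1.03500 = 0.987107
After-tax real rate = 0.987107 − 1 → -1.29%.

-1.29%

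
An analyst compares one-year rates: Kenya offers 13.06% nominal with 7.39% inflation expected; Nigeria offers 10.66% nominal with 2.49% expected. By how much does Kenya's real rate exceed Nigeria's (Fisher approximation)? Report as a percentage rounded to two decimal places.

-2.50%

Kenya: 13.06% − 7.39% = 5.670%
Nigeria: 10.66% − 2.49% = 8.170%
Differential = -2.500% → -2.50%.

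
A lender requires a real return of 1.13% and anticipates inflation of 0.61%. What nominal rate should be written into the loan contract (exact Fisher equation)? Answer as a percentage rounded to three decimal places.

1.747%

(1 + i) = (1 + r)(1 + π) = 1.01130 × 1.00610 = 1.01746893
i = 1.01746893 − 1, so the required nominal rate is 1.747%.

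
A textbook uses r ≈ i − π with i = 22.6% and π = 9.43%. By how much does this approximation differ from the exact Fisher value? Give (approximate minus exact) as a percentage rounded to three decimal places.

Approximate: r ≈ 22.600% − 9.430% = 13.1700%
Exact: (1 + 0.2260)/(1 + 0.0943) − 1 = 12.0351%
Error = 13.1700% − 12.0351% = 1.1349% → 1.135%.

1.135%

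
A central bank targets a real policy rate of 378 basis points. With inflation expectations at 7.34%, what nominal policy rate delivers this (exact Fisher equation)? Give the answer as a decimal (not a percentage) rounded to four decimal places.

(1 + i) = (1 + r)(1 + π) = 1.03780 × 1.07340 = 1.11397452
i = 1.11397452 − 1, so the required nominal rate is 0.1140.

0.1140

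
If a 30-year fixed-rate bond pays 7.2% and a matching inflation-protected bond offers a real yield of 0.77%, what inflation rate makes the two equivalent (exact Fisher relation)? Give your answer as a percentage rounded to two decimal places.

(1 + π) = (1 + i)/(1 + r) = 1.07200 / 1.00770 = 1.063809
Break-even inflation = 1.063809 − 1 → 6.38%.

6.38%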